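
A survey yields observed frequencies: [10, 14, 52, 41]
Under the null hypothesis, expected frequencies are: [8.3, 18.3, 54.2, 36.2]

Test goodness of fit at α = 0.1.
Chi-square goodness of fit test:
H₀: observed counts match expected distribution
H₁: observed counts differ from expected distribution
df = k - 1 = 3
χ² = Σ(O - E)²/E
   = (10 - 8.3)²/8.3 + (14 - 18.3)²/18.3 + (52 - 54.2)²/54.2 + (41 - 36.2)²/36.2
   = 0.348 + 1.010 + 0.089 + 0.636
   = 2.08
p-value = 0.5551

Since p-value > α = 0.1, we fail to reject H₀.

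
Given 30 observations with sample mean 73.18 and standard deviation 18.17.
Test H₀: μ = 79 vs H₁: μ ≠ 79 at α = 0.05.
One-sample t-test:
H₀: μ = 79
H₁: μ ≠ 79
df = n - 1 = 29
t = (x̄ - μ₀) / (s/√n) = (73.18 - 79) / (18.17/√30) = -1.754
p-value = 0.0899

Since p-value > α = 0.05, we fail to reject H₀.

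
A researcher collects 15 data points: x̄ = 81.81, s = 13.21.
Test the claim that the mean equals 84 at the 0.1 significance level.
One-sample t-test:
H₀: μ = 84
H₁: μ ≠ 84
df = n - 1 = 14
t = (x̄ - μ₀) / (s/√n) = (81.81 - 84) / (13.21/√15) = -0.642
p-value = 0.5312

Since p-value > α = 0.1, we fail to reject H₀.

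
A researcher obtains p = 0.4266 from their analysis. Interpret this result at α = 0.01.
Since p = 0.4266 > α = 0.01, fail to reject H₀.
There is insufficient evidence to reject the null hypothesis; the result is not statistically significant at the 0.01 level.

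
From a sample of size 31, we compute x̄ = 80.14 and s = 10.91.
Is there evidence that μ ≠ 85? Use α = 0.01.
One-sample t-test:
H₀: μ = 85
H₁: μ ≠ 85
df = n - 1 = 30
t = (x̄ - μ₀) / (s/√n) = (80.14 - 85) / (10.91/√31) = -2.480
p-value = 0.0190

Since p-value > α = 0.01, we fail to reject H₀.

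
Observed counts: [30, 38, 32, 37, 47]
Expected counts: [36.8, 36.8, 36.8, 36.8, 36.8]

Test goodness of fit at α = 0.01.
Chi-square goodness of fit test:
H₀: observed counts match expected distribution
H₁: observed counts differ from expected distribution
df = k - 1 = 4
χ² = Σ(O - E)²/E
   = (30 - 36.8)²/36.8 + (38 - 36.8)²/36.8 + (32 - 36.8)²/36.8 + (37 - 36.8)²/36.8 + (47 - 36.8)²/36.8
   = 1.257 + 0.039 + 0.626 + 0.001 + 2.827
   = 4.75
p-value = 0.3139

Since p-value > α = 0.01, we fail to reject H₀.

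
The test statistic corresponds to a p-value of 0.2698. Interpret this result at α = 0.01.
Since p = 0.2698 > α = 0.01, fail to reject H₀.
There is insufficient evidence to reject the null hypothesis; the result is not statistically significant at the 0.01 level.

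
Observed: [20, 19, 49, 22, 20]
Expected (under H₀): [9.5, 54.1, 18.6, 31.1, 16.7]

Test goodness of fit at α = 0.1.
Chi-square goodness of fit test:
H₀: observed counts match expected distribution
H₁: observed counts differ from expected distribution
df = k - 1 = 4
χ² = Σ(O - E)²/E
   = (20 - 9.5)²/9.5 + (19 - 54.1)²/54.1 + (49 - 18.6)²/18.6 + (22 - 31.1)²/31.1 + (20 - 16.7)²/16.7
   = 11.605 + 22.773 + 49.686 + 2.663 + 0.652
   = 87.38
p-value < 0.0001

Since p-value < α = 0.1, we reject H₀.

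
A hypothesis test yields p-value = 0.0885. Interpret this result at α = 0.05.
Since p = 0.0885 > α = 0.05, fail to reject H₀.
There is insufficient evidence to reject the null hypothesis; the result is not statistically significant at the 0.05 level.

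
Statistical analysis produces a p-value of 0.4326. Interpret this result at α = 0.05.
Since p = 0.4326 > α = 0.05, fail to reject H₀.
There is insufficient evidence to reject the null hypothesis; the result is not statistically significant at the 0.05 level.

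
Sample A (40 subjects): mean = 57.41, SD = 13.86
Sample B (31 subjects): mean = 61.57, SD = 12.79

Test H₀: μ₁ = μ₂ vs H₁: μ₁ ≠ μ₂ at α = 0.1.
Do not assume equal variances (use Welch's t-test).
Welch's two-sample t-test:
H₀: μ₁ = μ₂
H₁: μ₁ ≠ μ₂
s₁²/n₁ = 13.86²/40 = 4.8025,  s₂²/n₂ = 12.79²/31 = 5.2769
SE = √(s₁²/n₁ + s₂²/n₂) = √(4.8025 + 5.2769) = 3.1748
df (Welch-Satterthwaite) = (s₁²/n₁ + s₂²/n₂)² / [(s₁²/n₁)²/(n₁-1) + (s₂²/n₂)²/(n₂-1)] ≈ 66.86
t = (x̄₁ - x̄₂) / SE = (57.41 - 61.57) / 3.1748 = -4.16 / 3.1748 = -1.310
p-value = 0.1946

Since p-value > α = 0.1, we fail to reject H₀.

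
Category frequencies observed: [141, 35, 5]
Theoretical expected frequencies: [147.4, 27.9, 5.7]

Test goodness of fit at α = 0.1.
Chi-square goodness of fit test:
H₀: observed counts match expected distribution
H₁: observed counts differ from expected distribution
df = k - 1 = 2
χ² = Σ(O - E)²/E
   = (141 - 147.4)²/147.4 + (35 - 27.9)²/27.9 + (5 - 5.7)²/5.7
   = 0.278 + 1.807 + 0.086
   = 2.17
p-value = 0.3378

Since p-value > α = 0.1, we fail to reject H₀.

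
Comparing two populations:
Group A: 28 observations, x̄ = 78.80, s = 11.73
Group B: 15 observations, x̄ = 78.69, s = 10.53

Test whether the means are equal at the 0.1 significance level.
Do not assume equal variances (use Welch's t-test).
Welch's two-sample t-test:
H₀: μ₁ = μ₂
H₁: μ₁ ≠ μ₂
s₁²/n₁ = 11.73²/28 = 4.9140,  s₂²/n₂ = 10.53²/15 = 7.3921
SE = √(s₁²/n₁ + s₂²/n₂) = √(4.9140 + 7.3921) = 3.5080
df (Welch-Satterthwaite) = (s₁²/n₁ + s₂²/n₂)² / [(s₁²/n₁)²/(n₁-1) + (s₂²/n₂)²/(n₂-1)] ≈ 31.57
t = (x̄₁ - x̄₂) / SE = (78.80 - 78.69) / 3.5080 = 0.11 / 3.5080 = 0.031
p-value = 0.9752

Since p-value > α = 0.1, we fail to reject H₀.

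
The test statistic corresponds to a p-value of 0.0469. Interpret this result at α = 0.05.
Since p = 0.0469 < α = 0.05, reject H₀.
There is sufficient evidence to reject the null hypothesis; the result is statistically significant at the 0.05 level.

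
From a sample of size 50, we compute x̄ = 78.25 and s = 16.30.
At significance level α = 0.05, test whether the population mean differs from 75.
One-sample t-test:
H₀: μ = 75
H₁: μ ≠ 75
df = n - 1 = 49
t = (x̄ - μ₀) / (s/√n) = (78.25 - 75) / (16.30/√50) = 1.410
p-value = 0.1649

Since p-value > α = 0.05, we fail to reject H₀.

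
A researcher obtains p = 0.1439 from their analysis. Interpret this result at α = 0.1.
Since p = 0.1439 > α = 0.1, fail to reject H₀.
There is insufficient evidence to reject the null hypothesis; the result is not statistically significant at the 0.1 level.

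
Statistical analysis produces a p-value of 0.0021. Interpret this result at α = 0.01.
Since p = 0.0021 < α = 0.01, reject H₀.
There is sufficient evidence to reject the null hypothesis; the result is statistically significant at the 0.01 level.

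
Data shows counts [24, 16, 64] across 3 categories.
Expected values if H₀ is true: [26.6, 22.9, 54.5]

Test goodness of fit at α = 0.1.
Chi-square goodness of fit test:
H₀: observed counts match expected distribution
H₁: observed counts differ from expected distribution
df = k - 1 = 2
χ² = Σ(O - E)²/E
   = (24 - 26.6)²/26.6 + (16 - 22.9)²/22.9 + (64 - 54.5)²/54.5
   = 0.254 + 2.079 + 1.656
   = 3.99
p-value = 0.1361

Since p-value > α = 0.1, we fail to reject H₀.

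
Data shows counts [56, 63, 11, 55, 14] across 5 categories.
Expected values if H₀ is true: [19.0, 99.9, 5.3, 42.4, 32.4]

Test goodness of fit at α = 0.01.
Chi-square goodness of fit test:
H₀: observed counts match expected distribution
H₁: observed counts differ from expected distribution
df = k - 1 = 4
χ² = Σ(O - E)²/E
   = (56 - 19.0)²/19.0 + (63 - 99.9)²/99.9 + (11 - 5.3)²/5.3 + (55 - 42.4)²/42.4 + (14 - 32.4)²/32.4
   = 72.053 + 13.630 + 6.130 + 3.744 + 10.449
   = 106.01
p-value < 0.0001

Since p-value < α = 0.01, we reject H₀.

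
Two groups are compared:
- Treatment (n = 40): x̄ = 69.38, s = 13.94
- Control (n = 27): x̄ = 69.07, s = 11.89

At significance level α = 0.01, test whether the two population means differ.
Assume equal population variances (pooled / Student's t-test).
Student's two-sample t-test (equal variances):
H₀: μ₁ = μ₂
H₁: μ₁ ≠ μ₂
df = n₁ + n₂ - 2 = 65
Pooled variance s_p² = [(n₁-1)s₁² + (n₂-1)s₂²] / (n₁ + n₂ - 2) = [(39)(13.94²) + (26)(11.89²)] / 65 = 173.1430
SE = √(s_p²(1/n₁ + 1/n₂)) = √(173.1430 × (1/40 + 1/27)) = 3.2774
t = (x̄₁ - x̄₂) / SE = (69.38 - 69.07) / 3.2774 = 0.31 / 3.2774 = 0.095
p-value = 0.9249

Since p-value > α = 0.01, we fail to reject H₀.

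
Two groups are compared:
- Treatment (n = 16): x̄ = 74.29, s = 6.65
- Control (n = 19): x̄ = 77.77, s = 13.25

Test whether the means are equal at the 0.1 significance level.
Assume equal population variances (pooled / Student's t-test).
Student's two-sample t-test (equal variances):
H₀: μ₁ = μ₂
H₁: μ₁ ≠ μ₂
df = n₁ + n₂ - 2 = 33
Pooled variance s_p² = [(n₁-1)s₁² + (n₂-1)s₂²] / (n₁ + n₂ - 2) = [(15)(6.65²) + (18)(13.25²)] / 33 = 115.8625
SE = √(s_p²(1/n₁ + 1/n₂)) = √(115.8625 × (1/16 + 1/19)) = 3.6523
t = (x̄₁ - x̄₂) / SE = (74.29 - 77.77) / 3.6523 = -3.48 / 3.6523 = -0.953
p-value = 0.3476

Since p-value > α = 0.1, we fail to reject H₀.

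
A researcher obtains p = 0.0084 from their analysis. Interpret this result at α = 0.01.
Since p = 0.0084 < α = 0.01, reject H₀.
There is sufficient evidence to reject the null hypothesis; the result is statistically significant at the 0.01 level.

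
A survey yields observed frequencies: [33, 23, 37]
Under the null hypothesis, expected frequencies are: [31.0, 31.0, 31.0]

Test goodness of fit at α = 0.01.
Chi-square goodness of fit test:
H₀: observed counts match expected distribution
H₁: observed counts differ from expected distribution
df = k - 1 = 2
χ² = Σ(O - E)²/E
   = (33 - 31.0)²/31.0 + (23 - 31.0)²/31.0 + (37 - 31.0)²/31.0
   = 0.129 + 2.065 + 1.161
   = 3.35
p-value = 0.1869

Since p-value > α = 0.01, we fail to reject H₀.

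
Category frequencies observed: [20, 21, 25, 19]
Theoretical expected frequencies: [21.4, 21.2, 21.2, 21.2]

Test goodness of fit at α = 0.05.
Chi-square goodness of fit test:
H₀: observed counts match expected distribution
H₁: observed counts differ from expected distribution
df = k - 1 = 3
χ² = Σ(O - E)²/E
   = (20 - 21.4)²/21.4 + (21 - 21.2)²/21.2 + (25 - 21.2)²/21.2 + (19 - 21.2)²/21.2
   = 0.092 + 0.002 + 0.681 + 0.228
   = 1.00
p-value = 0.8005

Since p-value > α = 0.05, we fail to reject H₀.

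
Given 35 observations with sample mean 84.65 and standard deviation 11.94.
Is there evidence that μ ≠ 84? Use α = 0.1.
One-sample t-test:
H₀: μ = 84
H₁: μ ≠ 84
df = n - 1 = 34
t = (x̄ - μ₀) / (s/√n) = (84.65 - 84) / (11.94/√35) = 0.322
p-value = 0.7494

Since p-value > α = 0.1, we fail to reject H₀.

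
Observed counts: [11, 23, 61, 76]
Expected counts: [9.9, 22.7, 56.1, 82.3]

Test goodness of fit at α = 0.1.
Chi-square goodness of fit test:
H₀: observed counts match expected distribution
H₁: observed counts differ from expected distribution
df = k - 1 = 3
χ² = Σ(O - E)²/E
   = (11 - 9.9)²/9.9 + (23 - 22.7)²/22.7 + (61 - 56.1)²/56.1 + (76 - 82.3)²/82.3
   = 0.122 + 0.004 + 0.428 + 0.482
   = 1.04
p-value = 0.7924

Since p-value > α = 0.1, we fail to reject H₀.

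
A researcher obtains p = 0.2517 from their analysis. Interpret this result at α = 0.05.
Since p = 0.2517 > α = 0.05, fail to reject H₀.
There is insufficient evidence to reject the null hypothesis; the result is not statistically significant at the 0.05 level.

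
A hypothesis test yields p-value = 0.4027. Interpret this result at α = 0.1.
Since p = 0.4027 > α = 0.1, fail to reject H₀.
There is insufficient evidence to reject the null hypothesis; the result is not statistically significant at the 0.1 level.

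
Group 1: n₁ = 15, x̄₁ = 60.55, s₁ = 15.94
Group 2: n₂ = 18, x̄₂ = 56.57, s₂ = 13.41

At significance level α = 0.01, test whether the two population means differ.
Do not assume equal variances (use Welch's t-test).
Welch's two-sample t-test:
H₀: μ₁ = μ₂
H₁: μ₁ ≠ μ₂
s₁²/n₁ = 15.94²/15 = 16.9389,  s₂²/n₂ = 13.41²/18 = 9.9905
SE = √(s₁²/n₁ + s₂²/n₂) = √(16.9389 + 9.9905) = 5.1894
df (Welch-Satterthwaite) = (s₁²/n₁ + s₂²/n₂)² / [(s₁²/n₁)²/(n₁-1) + (s₂²/n₂)²/(n₂-1)] ≈ 27.50
t = (x̄₁ - x̄₂) / SE = (60.55 - 56.57) / 5.1894 = 3.98 / 5.1894 = 0.767
p-value = 0.4496

Since p-value > α = 0.01, we fail to reject H₀.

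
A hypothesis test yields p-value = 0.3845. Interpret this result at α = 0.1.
Since p = 0.3845 > α = 0.1, fail to reject H₀.
There is insufficient evidence to reject the null hypothesis; the result is not statistically significant at the 0.1 level.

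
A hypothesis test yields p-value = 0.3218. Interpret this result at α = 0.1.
Since p = 0.3218 > α = 0.1, fail to reject H₀.
There is insufficient evidence to reject the null hypothesis; the result is not statistically significant at the 0.1 level.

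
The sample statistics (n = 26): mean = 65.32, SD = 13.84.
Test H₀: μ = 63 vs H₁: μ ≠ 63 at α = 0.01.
One-sample t-test:
H₀: μ = 63
H₁: μ ≠ 63
df = n - 1 = 25
t = (x̄ - μ₀) / (s/√n) = (65.32 - 63) / (13.84/√26) = 0.855
p-value = 0.4008

Since p-value > α = 0.01, we fail to reject H₀.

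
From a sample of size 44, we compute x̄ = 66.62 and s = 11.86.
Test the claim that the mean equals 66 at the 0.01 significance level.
One-sample t-test:
H₀: μ = 66
H₁: μ ≠ 66
df = n - 1 = 43
t = (x̄ - μ₀) / (s/√n) = (66.62 - 66) / (11.86/√44) = 0.347
p-value = 0.7305

Since p-value > α = 0.01, we fail to reject H₀.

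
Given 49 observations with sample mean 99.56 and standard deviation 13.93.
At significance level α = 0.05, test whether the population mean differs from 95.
One-sample t-test:
H₀: μ = 95
H₁: μ ≠ 95
df = n - 1 = 48
t = (x̄ - μ₀) / (s/√n) = (99.56 - 95) / (13.93/√49) = 2.291
p-value = 0.0264

Since p-value < α = 0.05, we reject H₀.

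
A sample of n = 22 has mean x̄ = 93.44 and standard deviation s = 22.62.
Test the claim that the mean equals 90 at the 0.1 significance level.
One-sample t-test:
H₀: μ = 90
H₁: μ ≠ 90
df = n - 1 = 21
t = (x̄ - μ₀) / (s/√n) = (93.44 - 90) / (22.62/√22) = 0.713
p-value = 0.4835

Since p-value > α = 0.1, we fail to reject H₀.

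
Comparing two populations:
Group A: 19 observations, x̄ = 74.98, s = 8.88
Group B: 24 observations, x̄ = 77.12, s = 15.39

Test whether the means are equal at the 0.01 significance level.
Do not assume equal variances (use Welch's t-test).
Welch's two-sample t-test:
H₀: μ₁ = μ₂
H₁: μ₁ ≠ μ₂
s₁²/n₁ = 8.88²/19 = 4.1502,  s₂²/n₂ = 15.39²/24 = 9.8688
SE = √(s₁²/n₁ + s₂²/n₂) = √(4.1502 + 9.8688) = 3.7442
df (Welch-Satterthwaite) = (s₁²/n₁ + s₂²/n₂)² / [(s₁²/n₁)²/(n₁-1) + (s₂²/n₂)²/(n₂-1)] ≈ 37.86
t = (x̄₁ - x̄₂) / SE = (74.98 - 77.12) / 3.7442 = -2.14 / 3.7442 = -0.572
p-value = 0.5710

Since p-value > α = 0.01, we fail to reject H₀.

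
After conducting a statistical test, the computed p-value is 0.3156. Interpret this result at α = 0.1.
Since p = 0.3156 > α = 0.1, fail to reject H₀.
There is insufficient evidence to reject the null hypothesis; the result is not statistically significant at the 0.1 level.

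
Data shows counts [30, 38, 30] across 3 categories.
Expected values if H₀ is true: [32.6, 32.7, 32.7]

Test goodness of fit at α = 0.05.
Chi-square goodness of fit test:
H₀: observed counts match expected distribution
H₁: observed counts differ from expected distribution
df = k - 1 = 2
χ² = Σ(O - E)²/E
   = (30 - 32.6)²/32.6 + (38 - 32.7)²/32.7 + (30 - 32.7)²/32.7
   = 0.207 + 0.859 + 0.223
   = 1.29
p-value = 0.5248

Since p-value > α = 0.05, we fail to reject H₀.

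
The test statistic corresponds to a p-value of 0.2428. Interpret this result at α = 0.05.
Since p = 0.2428 > α = 0.05, fail to reject H₀.
There is insufficient evidence to reject the null hypothesis; the result is not statistically significant at the 0.05 level.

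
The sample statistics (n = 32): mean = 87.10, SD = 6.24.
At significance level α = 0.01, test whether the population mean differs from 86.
One-sample t-test:
H₀: μ = 86
H₁: μ ≠ 86
df = n - 1 = 31
t = (x̄ - μ₀) / (s/√n) = (87.10 - 86) / (6.24/√32) = 0.997
p-value = 0.3264

Since p-value > α = 0.01, we fail to reject H₀.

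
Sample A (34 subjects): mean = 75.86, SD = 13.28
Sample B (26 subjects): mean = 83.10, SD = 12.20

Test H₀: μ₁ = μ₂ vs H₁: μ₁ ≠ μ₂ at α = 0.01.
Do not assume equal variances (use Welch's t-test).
Welch's two-sample t-test:
H₀: μ₁ = μ₂
H₁: μ₁ ≠ μ₂
s₁²/n₁ = 13.28²/34 = 5.1870,  s₂²/n₂ = 12.20²/26 = 5.7246
SE = √(s₁²/n₁ + s₂²/n₂) = √(5.1870 + 5.7246) = 3.3033
df (Welch-Satterthwaite) = (s₁²/n₁ + s₂²/n₂)² / [(s₁²/n₁)²/(n₁-1) + (s₂²/n₂)²/(n₂-1)] ≈ 56.00
t = (x̄₁ - x̄₂) / SE = (75.86 - 83.10) / 3.3033 = -7.24 / 3.3033 = -2.192
p-value = 0.0326

Since p-value > α = 0.01, we fail to reject H₀.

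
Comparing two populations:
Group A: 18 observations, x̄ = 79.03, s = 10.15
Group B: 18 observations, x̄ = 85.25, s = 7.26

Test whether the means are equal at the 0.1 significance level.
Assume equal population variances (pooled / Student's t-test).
Student's two-sample t-test (equal variances):
H₀: μ₁ = μ₂
H₁: μ₁ ≠ μ₂
df = n₁ + n₂ - 2 = 34
Pooled variance s_p² = [(n₁-1)s₁² + (n₂-1)s₂²] / (n₁ + n₂ - 2) = [(17)(10.15²) + (17)(7.26²)] / 34 = 77.8650
SE = √(s_p²(1/n₁ + 1/n₂)) = √(77.8650 × (1/18 + 1/18)) = 2.9414
t = (x̄₁ - x̄₂) / SE = (79.03 - 85.25) / 2.9414 = -6.22 / 2.9414 = -2.115
p-value = 0.0419

Since p-value < α = 0.1, we reject H₀.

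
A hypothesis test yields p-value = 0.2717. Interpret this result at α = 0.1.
Since p = 0.2717 > α = 0.1, fail to reject H₀.
There is insufficient evidence to reject the null hypothesis; the result is not statistically significant at the 0.1 level.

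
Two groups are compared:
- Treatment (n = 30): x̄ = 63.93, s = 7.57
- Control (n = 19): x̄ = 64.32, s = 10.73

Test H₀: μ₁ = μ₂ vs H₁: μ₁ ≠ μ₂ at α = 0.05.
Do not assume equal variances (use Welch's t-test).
Welch's two-sample t-test:
H₀: μ₁ = μ₂
H₁: μ₁ ≠ μ₂
s₁²/n₁ = 7.57²/30 = 1.9102,  s₂²/n₂ = 10.73²/19 = 6.0596
SE = √(s₁²/n₁ + s₂²/n₂) = √(1.9102 + 6.0596) = 2.8231
df (Welch-Satterthwaite) = (s₁²/n₁ + s₂²/n₂)² / [(s₁²/n₁)²/(n₁-1) + (s₂²/n₂)²/(n₂-1)] ≈ 29.33
t = (x̄₁ - x̄₂) / SE = (63.93 - 64.32) / 2.8231 = -0.39 / 2.8231 = -0.138
p-value = 0.8911

Since p-value > α = 0.05, we fail to reject H₀.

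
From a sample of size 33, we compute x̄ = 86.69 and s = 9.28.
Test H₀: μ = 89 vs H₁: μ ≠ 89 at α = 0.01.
One-sample t-test:
H₀: μ = 89
H₁: μ ≠ 89
df = n - 1 = 32
t = (x̄ - μ₀) / (s/√n) = (86.69 - 89) / (9.28/√33) = -1.430
p-value = 0.1624

Since p-value > α = 0.01, we fail to reject H₀.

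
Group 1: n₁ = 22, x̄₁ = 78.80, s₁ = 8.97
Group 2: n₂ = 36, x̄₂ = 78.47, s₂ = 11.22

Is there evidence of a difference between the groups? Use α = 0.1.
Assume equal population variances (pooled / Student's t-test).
Student's two-sample t-test (equal variances):
H₀: μ₁ = μ₂
H₁: μ₁ ≠ μ₂
df = n₁ + n₂ - 2 = 56
Pooled variance s_p² = [(n₁-1)s₁² + (n₂-1)s₂²] / (n₁ + n₂ - 2) = [(21)(8.97²) + (35)(11.22²)] / 56 = 108.8531
SE = √(s_p²(1/n₁ + 1/n₂)) = √(108.8531 × (1/22 + 1/36)) = 2.8234
t = (x̄₁ - x̄₂) / SE = (78.80 - 78.47) / 2.8234 = 0.33 / 2.8234 = 0.117
p-value = 0.9074

Since p-value > α = 0.1, we fail to reject H₀.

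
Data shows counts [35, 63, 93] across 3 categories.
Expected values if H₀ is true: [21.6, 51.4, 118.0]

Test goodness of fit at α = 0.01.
Chi-square goodness of fit test:
H₀: observed counts match expected distribution
H₁: observed counts differ from expected distribution
df = k - 1 = 2
χ² = Σ(O - E)²/E
   = (35 - 21.6)²/21.6 + (63 - 51.4)²/51.4 + (93 - 118.0)²/118.0
   = 8.313 + 2.618 + 5.297
   = 16.23
p-value = 0.0003

Since p-value < α = 0.01, we reject H₀.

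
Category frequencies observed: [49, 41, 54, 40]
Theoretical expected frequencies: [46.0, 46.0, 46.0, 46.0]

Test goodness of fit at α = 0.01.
Chi-square goodness of fit test:
H₀: observed counts match expected distribution
H₁: observed counts differ from expected distribution
df = k - 1 = 3
χ² = Σ(O - E)²/E
   = (49 - 46.0)²/46.0 + (41 - 46.0)²/46.0 + (54 - 46.0)²/46.0 + (40 - 46.0)²/46.0
   = 0.196 + 0.543 + 1.391 + 0.783
   = 2.91
p-value = 0.4052

Since p-value > α = 0.01, we fail to reject H₀.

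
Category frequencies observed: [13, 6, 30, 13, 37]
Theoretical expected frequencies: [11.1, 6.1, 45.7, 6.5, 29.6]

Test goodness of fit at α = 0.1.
Chi-square goodness of fit test:
H₀: observed counts match expected distribution
H₁: observed counts differ from expected distribution
df = k - 1 = 4
χ² = Σ(O - E)²/E
   = (13 - 11.1)²/11.1 + (6 - 6.1)²/6.1 + (30 - 45.7)²/45.7 + (13 - 6.5)²/6.5 + (37 - 29.6)²/29.6
   = 0.325 + 0.002 + 5.394 + 6.500 + 1.850
   = 14.07
p-value = 0.0071

Since p-value < α = 0.1, we reject H₀.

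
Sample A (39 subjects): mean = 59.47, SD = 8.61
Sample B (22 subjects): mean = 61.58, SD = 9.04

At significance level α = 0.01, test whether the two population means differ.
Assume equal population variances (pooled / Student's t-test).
Student's two-sample t-test (equal variances):
H₀: μ₁ = μ₂
H₁: μ₁ ≠ μ₂
df = n₁ + n₂ - 2 = 59
Pooled variance s_p² = [(n₁-1)s₁² + (n₂-1)s₂²] / (n₁ + n₂ - 2) = [(38)(8.61²) + (21)(9.04²)] / 59 = 76.8334
SE = √(s_p²(1/n₁ + 1/n₂)) = √(76.8334 × (1/39 + 1/22)) = 2.3372
t = (x̄₁ - x̄₂) / SE = (59.47 - 61.58) / 2.3372 = -2.11 / 2.3372 = -0.903
p-value = 0.3703

Since p-value > α = 0.01, we fail to reject H₀.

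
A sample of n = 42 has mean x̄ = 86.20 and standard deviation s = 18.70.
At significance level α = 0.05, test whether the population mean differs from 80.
One-sample t-test:
H₀: μ = 80
H₁: μ ≠ 80
df = n - 1 = 41
t = (x̄ - μ₀) / (s/√n) = (86.20 - 80) / (18.70/√42) = 2.149
p-value = 0.0376

Since p-value < α = 0.05, we reject H₀.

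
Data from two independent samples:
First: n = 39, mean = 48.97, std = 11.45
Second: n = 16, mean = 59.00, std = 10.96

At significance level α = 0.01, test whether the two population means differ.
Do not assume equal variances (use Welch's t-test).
Welch's two-sample t-test:
H₀: μ₁ = μ₂
H₁: μ₁ ≠ μ₂
s₁²/n₁ = 11.45²/39 = 3.3616,  s₂²/n₂ = 10.96²/16 = 7.5076
SE = √(s₁²/n₁ + s₂²/n₂) = √(3.3616 + 7.5076) = 3.2968
df (Welch-Satterthwaite) = (s₁²/n₁ + s₂²/n₂)² / [(s₁²/n₁)²/(n₁-1) + (s₂²/n₂)²/(n₂-1)] ≈ 29.13
t = (x̄₁ - x̄₂) / SE = (48.97 - 59.00) / 3.2968 = -10.03 / 3.2968 = -3.042
p-value = 0.0049

Since p-value < α = 0.01, we reject H₀.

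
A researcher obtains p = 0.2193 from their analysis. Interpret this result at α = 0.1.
Since p = 0.2193 > α = 0.1, fail to reject H₀.
There is insufficient evidence to reject the null hypothesis; the result is not statistically significant at the 0.1 level.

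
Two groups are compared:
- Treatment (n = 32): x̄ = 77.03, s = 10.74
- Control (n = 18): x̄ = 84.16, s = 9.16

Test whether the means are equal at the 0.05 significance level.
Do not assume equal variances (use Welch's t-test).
Welch's two-sample t-test:
H₀: μ₁ = μ₂
H₁: μ₁ ≠ μ₂
s₁²/n₁ = 10.74²/32 = 3.6046,  s₂²/n₂ = 9.16²/18 = 4.6614
SE = √(s₁²/n₁ + s₂²/n₂) = √(3.6046 + 4.6614) = 2.8751
df (Welch-Satterthwaite) = (s₁²/n₁ + s₂²/n₂)² / [(s₁²/n₁)²/(n₁-1) + (s₂²/n₂)²/(n₂-1)] ≈ 40.26
t = (x̄₁ - x̄₂) / SE = (77.03 - 84.16) / 2.8751 = -7.13 / 2.8751 = -2.480
p-value = 0.0174

Since p-value < α = 0.05, we reject H₀.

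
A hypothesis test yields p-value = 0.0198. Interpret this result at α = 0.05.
Since p = 0.0198 < α = 0.05, reject H₀.
There is sufficient evidence to reject the null hypothesis; the result is statistically significant at the 0.05 level.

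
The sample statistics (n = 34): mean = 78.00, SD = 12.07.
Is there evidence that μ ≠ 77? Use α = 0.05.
One-sample t-test:
H₀: μ = 77
H₁: μ ≠ 77
df = n - 1 = 33
t = (x̄ - μ₀) / (s/√n) = (78.00 - 77) / (12.07/√34) = 0.483
p-value = 0.6322

Since p-value > α = 0.05, we fail to reject H₀.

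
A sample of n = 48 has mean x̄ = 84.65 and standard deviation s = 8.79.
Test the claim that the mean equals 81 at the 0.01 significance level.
One-sample t-test:
H₀: μ = 81
H₁: μ ≠ 81
df = n - 1 = 47
t = (x̄ - μ₀) / (s/√n) = (84.65 - 81) / (8.79/√48) = 2.877
p-value = 0.0060

Since p-value < α = 0.01, we reject H₀.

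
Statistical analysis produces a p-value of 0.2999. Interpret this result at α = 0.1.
Since p = 0.2999 > α = 0.1, fail to reject H₀.
There is insufficient evidence to reject the null hypothesis; the result is not statistically significant at the 0.1 level.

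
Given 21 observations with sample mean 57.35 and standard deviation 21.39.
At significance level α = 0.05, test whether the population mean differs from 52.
One-sample t-test:
H₀: μ = 52
H₁: μ ≠ 52
df = n - 1 = 20
t = (x̄ - μ₀) / (s/√n) = (57.35 - 52) / (21.39/√21) = 1.146
p-value = 0.2653

Since p-value > α = 0.05, we fail to reject H₀.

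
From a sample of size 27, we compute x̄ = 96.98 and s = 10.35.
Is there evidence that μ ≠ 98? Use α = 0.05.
One-sample t-test:
H₀: μ = 98
H₁: μ ≠ 98
df = n - 1 = 26
t = (x̄ - μ₀) / (s/√n) = (96.98 - 98) / (10.35/√27) = -0.512
p-value = 0.6129

Since p-value > α = 0.05, we fail to reject H₀.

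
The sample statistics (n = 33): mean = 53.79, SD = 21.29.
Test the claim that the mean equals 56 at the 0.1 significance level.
One-sample t-test:
H₀: μ = 56
H₁: μ ≠ 56
df = n - 1 = 32
t = (x̄ - μ₀) / (s/√n) = (53.79 - 56) / (21.29/√33) = -0.596
p-value = 0.5552

Since p-value > α = 0.1, we fail to reject H₀.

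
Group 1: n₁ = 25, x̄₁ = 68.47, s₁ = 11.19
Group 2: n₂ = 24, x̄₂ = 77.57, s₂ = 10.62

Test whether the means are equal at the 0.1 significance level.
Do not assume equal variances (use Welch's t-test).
Welch's two-sample t-test:
H₀: μ₁ = μ₂
H₁: μ₁ ≠ μ₂
s₁²/n₁ = 11.19²/25 = 5.0086,  s₂²/n₂ = 10.62²/24 = 4.6993
SE = √(s₁²/n₁ + s₂²/n₂) = √(5.0086 + 4.6993) = 3.1158
df (Welch-Satterthwaite) = (s₁²/n₁ + s₂²/n₂)² / [(s₁²/n₁)²/(n₁-1) + (s₂²/n₂)²/(n₂-1)] ≈ 46.99
t = (x̄₁ - x̄₂) / SE = (68.47 - 77.57) / 3.1158 = -9.10 / 3.1158 = -2.921
p-value = 0.0054

Since p-value < α = 0.1, we reject H₀.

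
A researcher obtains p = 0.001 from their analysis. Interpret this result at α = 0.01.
Since p = 0.001 < α = 0.01, reject H₀.
There is sufficient evidence to reject the null hypothesis; the result is statistically significant at the 0.01 level.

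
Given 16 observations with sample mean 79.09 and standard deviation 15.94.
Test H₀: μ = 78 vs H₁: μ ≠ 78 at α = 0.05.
One-sample t-test:
H₀: μ = 78
H₁: μ ≠ 78
df = n - 1 = 15
t = (x̄ - μ₀) / (s/√n) = (79.09 - 78) / (15.94/√16) = 0.274
p-value = 0.7882

Since p-value > α = 0.05, we fail to reject H₀.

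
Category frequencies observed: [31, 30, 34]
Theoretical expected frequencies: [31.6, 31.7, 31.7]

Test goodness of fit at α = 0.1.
Chi-square goodness of fit test:
H₀: observed counts match expected distribution
H₁: observed counts differ from expected distribution
df = k - 1 = 2
χ² = Σ(O - E)²/E
   = (31 - 31.6)²/31.6 + (30 - 31.7)²/31.7 + (34 - 31.7)²/31.7
   = 0.011 + 0.091 + 0.167
   = 0.27
p-value = 0.8740

Since p-value > α = 0.1, we fail to reject H₀.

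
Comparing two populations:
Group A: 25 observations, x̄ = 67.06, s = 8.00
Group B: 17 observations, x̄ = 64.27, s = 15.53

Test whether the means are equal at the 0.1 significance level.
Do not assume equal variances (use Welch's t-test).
Welch's two-sample t-test:
H₀: μ₁ = μ₂
H₁: μ₁ ≠ μ₂
s₁²/n₁ = 8.00²/25 = 2.5600,  s₂²/n₂ = 15.53²/17 = 14.1871
SE = √(s₁²/n₁ + s₂²/n₂) = √(2.5600 + 14.1871) = 4.0923
df (Welch-Satterthwaite) = (s₁²/n₁ + s₂²/n₂)² / [(s₁²/n₁)²/(n₁-1) + (s₂²/n₂)²/(n₂-1)] ≈ 21.82
t = (x̄₁ - x̄₂) / SE = (67.06 - 64.27) / 4.0923 = 2.79 / 4.0923 = 0.682
p-value = 0.5026

Since p-value > α = 0.1, we fail to reject H₀.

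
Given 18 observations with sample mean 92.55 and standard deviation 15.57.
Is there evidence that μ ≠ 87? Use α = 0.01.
One-sample t-test:
H₀: μ = 87
H₁: μ ≠ 87
df = n - 1 = 17
t = (x̄ - μ₀) / (s/√n) = (92.55 - 87) / (15.57/√18) = 1.512
p-value = 0.1488

Since p-value > α = 0.01, we fail to reject H₀.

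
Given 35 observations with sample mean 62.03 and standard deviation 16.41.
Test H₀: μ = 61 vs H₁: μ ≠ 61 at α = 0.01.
One-sample t-test:
H₀: μ = 61
H₁: μ ≠ 61
df = n - 1 = 34
t = (x̄ - μ₀) / (s/√n) = (62.03 - 61) / (16.41/√35) = 0.371
p-value = 0.7127

Since p-value > α = 0.01, we fail to reject H₀.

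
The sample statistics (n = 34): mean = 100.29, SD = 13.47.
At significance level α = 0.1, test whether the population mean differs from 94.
One-sample t-test:
H₀: μ = 94
H₁: μ ≠ 94
df = n - 1 = 33
t = (x̄ - μ₀) / (s/√n) = (100.29 - 94) / (13.47/√34) = 2.723
p-value = 0.0103

Since p-value < α = 0.1, we reject H₀.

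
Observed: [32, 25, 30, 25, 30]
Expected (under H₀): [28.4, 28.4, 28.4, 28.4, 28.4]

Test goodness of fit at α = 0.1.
Chi-square goodness of fit test:
H₀: observed counts match expected distribution
H₁: observed counts differ from expected distribution
df = k - 1 = 4
χ² = Σ(O - E)²/E
   = (32 - 28.4)²/28.4 + (25 - 28.4)²/28.4 + (30 - 28.4)²/28.4 + (25 - 28.4)²/28.4 + (30 - 28.4)²/28.4
   = 0.456 + 0.407 + 0.090 + 0.407 + 0.090
   = 1.45
p-value = 0.8353

Since p-value > α = 0.1, we fail to reject H₀.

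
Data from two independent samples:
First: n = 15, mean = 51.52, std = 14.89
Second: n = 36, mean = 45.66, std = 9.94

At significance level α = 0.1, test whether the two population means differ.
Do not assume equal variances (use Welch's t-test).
Welch's two-sample t-test:
H₀: μ₁ = μ₂
H₁: μ₁ ≠ μ₂
s₁²/n₁ = 14.89²/15 = 14.7808,  s₂²/n₂ = 9.94²/36 = 2.7445
SE = √(s₁²/n₁ + s₂²/n₂) = √(14.7808 + 2.7445) = 4.1863
df (Welch-Satterthwaite) = (s₁²/n₁ + s₂²/n₂)² / [(s₁²/n₁)²/(n₁-1) + (s₂²/n₂)²/(n₂-1)] ≈ 19.41
t = (x̄₁ - x̄₂) / SE = (51.52 - 45.66) / 4.1863 = 5.86 / 4.1863 = 1.400
p-value = 0.1774

Since p-value > α = 0.1, we fail to reject H₀.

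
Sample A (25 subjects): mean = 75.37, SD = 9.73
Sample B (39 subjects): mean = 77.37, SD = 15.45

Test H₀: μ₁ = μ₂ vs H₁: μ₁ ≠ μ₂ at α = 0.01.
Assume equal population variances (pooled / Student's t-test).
Student's two-sample t-test (equal variances):
H₀: μ₁ = μ₂
H₁: μ₁ ≠ μ₂
df = n₁ + n₂ - 2 = 62
Pooled variance s_p² = [(n₁-1)s₁² + (n₂-1)s₂²] / (n₁ + n₂ - 2) = [(24)(9.73²) + (38)(15.45²)] / 62 = 182.9491
SE = √(s_p²(1/n₁ + 1/n₂)) = √(182.9491 × (1/25 + 1/39)) = 3.4654
t = (x̄₁ - x̄₂) / SE = (75.37 - 77.37) / 3.4654 = -2.00 / 3.4654 = -0.577
p-value = 0.5659

Since p-value > α = 0.01, we fail to reject H₀.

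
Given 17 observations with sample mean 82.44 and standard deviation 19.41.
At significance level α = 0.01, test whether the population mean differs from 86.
One-sample t-test:
H₀: μ = 86
H₁: μ ≠ 86
df = n - 1 = 16
t = (x̄ - μ₀) / (s/√n) = (82.44 - 86) / (19.41/√17) = -0.756
p-value = 0.4605

Since p-value > α = 0.01, we fail to reject H₀.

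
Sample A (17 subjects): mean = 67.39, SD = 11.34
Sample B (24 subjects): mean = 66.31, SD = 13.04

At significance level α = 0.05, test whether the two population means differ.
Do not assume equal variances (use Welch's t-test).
Welch's two-sample t-test:
H₀: μ₁ = μ₂
H₁: μ₁ ≠ μ₂
s₁²/n₁ = 11.34²/17 = 7.5644,  s₂²/n₂ = 13.04²/24 = 7.0851
SE = √(s₁²/n₁ + s₂²/n₂) = √(7.5644 + 7.0851) = 3.8275
df (Welch-Satterthwaite) = (s₁²/n₁ + s₂²/n₂)² / [(s₁²/n₁)²/(n₁-1) + (s₂²/n₂)²/(n₂-1)] ≈ 37.27
t = (x̄₁ - x̄₂) / SE = (67.39 - 66.31) / 3.8275 = 1.08 / 3.8275 = 0.282
p-value = 0.7794

Since p-value > α = 0.05, we fail to reject H₀.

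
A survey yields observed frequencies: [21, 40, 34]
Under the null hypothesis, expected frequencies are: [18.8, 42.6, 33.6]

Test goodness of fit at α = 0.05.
Chi-square goodness of fit test:
H₀: observed counts match expected distribution
H₁: observed counts differ from expected distribution
df = k - 1 = 2
χ² = Σ(O - E)²/E
   = (21 - 18.8)²/18.8 + (40 - 42.6)²/42.6 + (34 - 33.6)²/33.6
   = 0.257 + 0.159 + 0.005
   = 0.42
p-value = 0.8102

Since p-value > α = 0.05, we fail to reject H₀.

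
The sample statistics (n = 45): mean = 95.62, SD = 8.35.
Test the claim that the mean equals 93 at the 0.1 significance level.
One-sample t-test:
H₀: μ = 93
H₁: μ ≠ 93
df = n - 1 = 44
t = (x̄ - μ₀) / (s/√n) = (95.62 - 93) / (8.35/√45) = 2.105
p-value = 0.0410

Since p-value < α = 0.1, we reject H₀.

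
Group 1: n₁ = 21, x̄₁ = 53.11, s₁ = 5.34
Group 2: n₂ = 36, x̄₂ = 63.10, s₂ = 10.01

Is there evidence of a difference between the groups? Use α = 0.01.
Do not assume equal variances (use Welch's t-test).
Welch's two-sample t-test:
H₀: μ₁ = μ₂
H₁: μ₁ ≠ μ₂
s₁²/n₁ = 5.34²/21 = 1.3579,  s₂²/n₂ = 10.01²/36 = 2.7833
SE = √(s₁²/n₁ + s₂²/n₂) = √(1.3579 + 2.7833) = 2.0350
df (Welch-Satterthwaite) = (s₁²/n₁ + s₂²/n₂)² / [(s₁²/n₁)²/(n₁-1) + (s₂²/n₂)²/(n₂-1)] ≈ 54.70
t = (x̄₁ - x̄₂) / SE = (53.11 - 63.10) / 2.0350 = -9.99 / 2.0350 = -4.909
p-value < 0.0001

Since p-value < α = 0.01, we reject H₀.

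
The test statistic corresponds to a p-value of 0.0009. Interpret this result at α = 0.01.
Since p = 0.0009 < α = 0.01, reject H₀.
There is sufficient evidence to reject the null hypothesis; the result is statistically significant at the 0.01 level.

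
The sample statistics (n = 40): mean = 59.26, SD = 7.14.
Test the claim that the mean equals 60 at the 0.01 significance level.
One-sample t-test:
H₀: μ = 60
H₁: μ ≠ 60
df = n - 1 = 39
t = (x̄ - μ₀) / (s/√n) = (59.26 - 60) / (7.14/√40) = -0.655
p-value = 0.5160

Since p-value > α = 0.01, we fail to reject H₀.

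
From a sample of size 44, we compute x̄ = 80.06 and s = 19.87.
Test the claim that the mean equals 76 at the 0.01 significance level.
One-sample t-test:
H₀: μ = 76
H₁: μ ≠ 76
df = n - 1 = 43
t = (x̄ - μ₀) / (s/√n) = (80.06 - 76) / (19.87/√44) = 1.355
p-value = 0.1824

Since p-value > α = 0.01, we fail to reject H₀.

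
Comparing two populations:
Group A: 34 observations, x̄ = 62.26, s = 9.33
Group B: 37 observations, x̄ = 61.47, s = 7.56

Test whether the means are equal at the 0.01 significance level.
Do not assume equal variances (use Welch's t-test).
Welch's two-sample t-test:
H₀: μ₁ = μ₂
H₁: μ₁ ≠ μ₂
s₁²/n₁ = 9.33²/34 = 2.5603,  s₂²/n₂ = 7.56²/37 = 1.5447
SE = √(s₁²/n₁ + s₂²/n₂) = √(2.5603 + 1.5447) = 2.0261
df (Welch-Satterthwaite) = (s₁²/n₁ + s₂²/n₂)² / [(s₁²/n₁)²/(n₁-1) + (s₂²/n₂)²/(n₂-1)] ≈ 63.61
t = (x̄₁ - x̄₂) / SE = (62.26 - 61.47) / 2.0261 = 0.79 / 2.0261 = 0.390
p-value = 0.6979

Since p-value > α = 0.01, we fail to reject H₀.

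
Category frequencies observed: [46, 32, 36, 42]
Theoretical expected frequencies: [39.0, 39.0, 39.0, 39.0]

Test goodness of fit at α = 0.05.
Chi-square goodness of fit test:
H₀: observed counts match expected distribution
H₁: observed counts differ from expected distribution
df = k - 1 = 3
χ² = Σ(O - E)²/E
   = (46 - 39.0)²/39.0 + (32 - 39.0)²/39.0 + (36 - 39.0)²/39.0 + (42 - 39.0)²/39.0
   = 1.256 + 1.256 + 0.231 + 0.231
   = 2.97
p-value = 0.3956

Since p-value > α = 0.05, we fail to reject H₀.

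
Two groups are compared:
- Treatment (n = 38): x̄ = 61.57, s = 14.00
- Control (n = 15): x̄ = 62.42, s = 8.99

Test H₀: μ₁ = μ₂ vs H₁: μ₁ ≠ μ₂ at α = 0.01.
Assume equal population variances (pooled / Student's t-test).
Student's two-sample t-test (equal variances):
H₀: μ₁ = μ₂
H₁: μ₁ ≠ μ₂
df = n₁ + n₂ - 2 = 51
Pooled variance s_p² = [(n₁-1)s₁² + (n₂-1)s₂²] / (n₁ + n₂ - 2) = [(37)(14.00²) + (14)(8.99²)] / 51 = 164.3820
SE = √(s_p²(1/n₁ + 1/n₂)) = √(164.3820 × (1/38 + 1/15)) = 3.9096
t = (x̄₁ - x̄₂) / SE = (61.57 - 62.42) / 3.9096 = -0.85 / 3.9096 = -0.217
p-value = 0.8288

Since p-value > α = 0.01, we fail to reject H₀.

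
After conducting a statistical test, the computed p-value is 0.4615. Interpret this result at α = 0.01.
Since p = 0.4615 > α = 0.01, fail to reject H₀.
There is insufficient evidence to reject the null hypothesis; the result is not statistically significant at the 0.01 level.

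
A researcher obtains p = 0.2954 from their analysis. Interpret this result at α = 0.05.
Since p = 0.2954 > α = 0.05, fail to reject H₀.
There is insufficient evidence to reject the null hypothesis; the result is not statistically significant at the 0.05 level.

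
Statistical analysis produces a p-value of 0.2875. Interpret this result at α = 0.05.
Since p = 0.2875 > α = 0.05, fail to reject H₀.
There is insufficient evidence to reject the null hypothesis; the result is not statistically significant at the 0.05 level.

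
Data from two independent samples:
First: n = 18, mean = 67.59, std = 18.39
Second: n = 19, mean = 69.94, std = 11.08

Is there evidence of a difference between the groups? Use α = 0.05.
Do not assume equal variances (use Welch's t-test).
Welch's two-sample t-test:
H₀: μ₁ = μ₂
H₁: μ₁ ≠ μ₂
s₁²/n₁ = 18.39²/18 = 18.7885,  s₂²/n₂ = 11.08²/19 = 6.4614
SE = √(s₁²/n₁ + s₂²/n₂) = √(18.7885 + 6.4614) = 5.0249
df (Welch-Satterthwaite) = (s₁²/n₁ + s₂²/n₂)² / [(s₁²/n₁)²/(n₁-1) + (s₂²/n₂)²/(n₂-1)] ≈ 27.62
t = (x̄₁ - x̄₂) / SE = (67.59 - 69.94) / 5.0249 = -2.35 / 5.0249 = -0.468
p-value = 0.6437

Since p-value > α = 0.05, we fail to reject H₀.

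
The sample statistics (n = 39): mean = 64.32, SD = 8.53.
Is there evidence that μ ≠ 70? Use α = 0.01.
One-sample t-test:
H₀: μ = 70
H₁: μ ≠ 70
df = n - 1 = 38
t = (x̄ - μ₀) / (s/√n) = (64.32 - 70) / (8.53/√39) = -4.158
p-value = 0.0002

Since p-value < α = 0.01, we reject H₀.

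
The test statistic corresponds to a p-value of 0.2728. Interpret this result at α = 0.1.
Since p = 0.2728 > α = 0.1, fail to reject H₀.
There is insufficient evidence to reject the null hypothesis; the result is not statistically significant at the 0.1 level.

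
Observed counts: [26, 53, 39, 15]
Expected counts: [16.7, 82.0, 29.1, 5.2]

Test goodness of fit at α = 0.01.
Chi-square goodness of fit test:
H₀: observed counts match expected distribution
H₁: observed counts differ from expected distribution
df = k - 1 = 3
χ² = Σ(O - E)²/E
   = (26 - 16.7)²/16.7 + (53 - 82.0)²/82.0 + (39 - 29.1)²/29.1 + (15 - 5.2)²/5.2
   = 5.179 + 10.256 + 3.368 + 18.469
   = 37.27
p-value < 0.0001

Since p-value < α = 0.01, we reject H₀.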